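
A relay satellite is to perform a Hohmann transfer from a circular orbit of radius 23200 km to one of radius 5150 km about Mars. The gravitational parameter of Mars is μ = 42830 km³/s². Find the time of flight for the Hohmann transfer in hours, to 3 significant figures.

t = 7.12 hours

The Hohmann ellipse has a_t = (r₁ + r₂)/2 = 14175 km.
Half the transfer-orbit period gives t = π√(a_t³/μ) = 25620 s.
Converting: 25620 s ÷ 3600 s/hour = 7.12 hours.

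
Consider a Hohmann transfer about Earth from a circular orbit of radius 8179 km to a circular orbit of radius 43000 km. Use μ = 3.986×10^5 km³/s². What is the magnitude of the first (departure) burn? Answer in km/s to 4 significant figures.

The Hohmann ellipse has a_t = (r₁ + r₂)/2 = 25589.5 km.
On the circular orbit at r = 8179 km, v_c = √(μ/r) = 6.981 km/s.
Transfer-orbit speed at the same r (vis-viva, a = a_t): v_t = √[μ(2/r − 1/a_t)] = 9.049 km/s.
Δv₁ = |v_t − v_c| = |9.049 − 6.981| = 2.068 km/s.

Δv₁ = 2.068 km/s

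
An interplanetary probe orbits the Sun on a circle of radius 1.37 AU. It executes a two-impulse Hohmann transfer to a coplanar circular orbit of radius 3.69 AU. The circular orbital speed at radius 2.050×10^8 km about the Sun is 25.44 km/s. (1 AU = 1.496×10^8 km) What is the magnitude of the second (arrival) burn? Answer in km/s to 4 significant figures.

Δv₂ = 4.095 km/s

From the circular-orbit relation v² = μ/r at r = 2.050×10^8 km: μ = v²r = (25.44)² × 2.050×10^8 = 1.32675×10^11 km³/s².
In km: r₁ = 1.37 × 1.496×10^8 = 2.04952×10^8 km; r₂ = 3.69 × 1.496×10^8 = 5.52024×10^8 km.
The Hohmann ellipse has a_t = (r₁ + r₂)/2 = 3.78488×10^8 km.
Circular speed at r = 5.52024×10^8 km: v_c = √(μ/r) = 15.503 km/s.
Vis-viva on the transfer ellipse at r = 5.52024×10^8 km gives v_t = √[μ(2/r − 1/a_t)] = 11.408 km/s.
Δv₂ = |v_t − v_c| = |11.408 − 15.503| = 4.095 km/s.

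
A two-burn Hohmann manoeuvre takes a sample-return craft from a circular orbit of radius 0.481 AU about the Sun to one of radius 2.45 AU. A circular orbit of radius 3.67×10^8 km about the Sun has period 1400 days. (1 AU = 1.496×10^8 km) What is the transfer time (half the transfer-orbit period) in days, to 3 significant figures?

From Kepler's third law T² = 4π²r³/μ at r = 3.67×10^8 km, T = 1400 days = 1400 × 86400 s = 1.2096×10^8 s: μ = 4π²r³/T² = 1.33375×10^11 km³/s².
In km: r₁ = 0.481 × 1.496×10^8 = 7.19576×10^7 km; r₂ = 2.45 × 1.496×10^8 = 3.6652×10^8 km.
The Hohmann ellipse has a_t = (r₁ + r₂)/2 = 2.192388×10^8 km.
Half the transfer-orbit period gives t = π√(a_t³/μ) = 2.792×10^7 s.
Converting: 2.792×10^7 s ÷ 86400 s/day = 323 days.

t = 323 days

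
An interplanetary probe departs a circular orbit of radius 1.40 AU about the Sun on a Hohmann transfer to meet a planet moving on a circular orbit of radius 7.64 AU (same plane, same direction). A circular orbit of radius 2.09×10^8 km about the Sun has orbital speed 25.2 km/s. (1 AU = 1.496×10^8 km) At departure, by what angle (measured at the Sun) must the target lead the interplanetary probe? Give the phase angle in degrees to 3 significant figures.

From the circular-orbit relation v² = μ/r at r = 2.09×10^8 km: μ = v²r = (25.2)² × 2.09×10^8 = 1.32723×10^11 km³/s².
In km: r₁ = 1.40 × 1.496×10^8 = 2.0944×10^8 km; r₂ = 7.64 × 1.496×10^8 = 1.142944×10^9 km.
The Hohmann ellipse has a_t = (r₁ + r₂)/2 = 6.76192×10^8 km.
The half-period of the transfer ellipse is t = π√(a_t³/μ) = 1.5163×10^8 s.
The target's mean motion on its circular orbit is ω₂ = √(μ/r₂³) = 9.4284×10^-9 rad/s.
Angle swept by the target during transfer: ω₂·t = 1.4296 rad = 81.91°.
Arrival is 180° from departure on the ellipse, so φ = 180° − 81.91° = 98.1°.

φ = 98.1°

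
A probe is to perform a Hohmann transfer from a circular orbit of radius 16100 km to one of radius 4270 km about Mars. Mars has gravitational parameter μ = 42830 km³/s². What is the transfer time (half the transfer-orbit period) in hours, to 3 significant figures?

t = 4.33 hours

The Hohmann ellipse has a_t = (r₁ + r₂)/2 = 10185 km.
Transfer time t = π√(a_t³/μ) = π√((10185)³ / 42830) = 15600 s.
Converting: 15600 s ÷ 3600 s/hour = 4.33 hours.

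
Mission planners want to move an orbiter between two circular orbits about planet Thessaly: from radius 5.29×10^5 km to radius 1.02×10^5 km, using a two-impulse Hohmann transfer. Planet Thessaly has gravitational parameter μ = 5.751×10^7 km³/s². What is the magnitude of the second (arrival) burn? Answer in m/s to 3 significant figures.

Semi-major axis of the transfer orbit: a_t = (5.290×10^5 + 1.020×10^5)/2 = 3.155×10^5 km.
Circular speed at r = 1.020×10^5 km: v_c = √(μ/r) = 23.745 km/s.
Transfer-orbit speed at the same r (vis-viva, a = a_t): v_t = √[μ(2/r − 1/a_t)] = 30.747 km/s.
Δv₂ = |v_t − v_c| = |30.747 − 23.745| = 7.002 km/s.

Δv₂ = 7000 m/s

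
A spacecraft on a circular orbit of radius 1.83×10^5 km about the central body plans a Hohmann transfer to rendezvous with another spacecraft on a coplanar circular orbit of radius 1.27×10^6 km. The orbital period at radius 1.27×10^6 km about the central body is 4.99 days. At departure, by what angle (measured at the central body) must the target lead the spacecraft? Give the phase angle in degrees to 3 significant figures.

φ = 102°

From Kepler's third law T² = 4π²r³/μ at r = 1.27×10^6 km, T = 4.99 days = 4.99 × 86400 s = 4.31136×10^5 s: μ = 4π²r³/T² = 4.35053×10^8 km³/s².
The Hohmann ellipse has a_t = (r₁ + r₂)/2 = 7.265×10^5 km.
The half-period of the transfer ellipse is t = π√(a_t³/μ) = 93267.9 s.
Target angular speed ω₂ = √(μ/r₂³) = 1.45736×10^-5 rad/s.
Angle swept by the target during transfer: ω₂·t = 1.3592 rad = 77.88°.
Arrival is 180° from departure on the ellipse, so φ = 180° − 77.88° = 102°.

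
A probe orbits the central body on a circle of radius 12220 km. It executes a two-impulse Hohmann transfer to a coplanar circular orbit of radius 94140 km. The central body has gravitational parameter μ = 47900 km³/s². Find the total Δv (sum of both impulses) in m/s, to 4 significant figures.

The Hohmann ellipse has a_t = (r₁ + r₂)/2 = 53180 km.
At r₁ the circular-orbit speed is v₁ = √(μ/r₁) = 1.97985 km/s.
Transfer-orbit speed at r₁ (vis-viva): v_p = √[μ(2/r₁ − 1/a_t)] = 2.63418 km/s.
First burn Δv₁ = |v_p − v₁| = 0.6543 km/s.
Circular speed at r₂: v₂ = √(μ/r₂) = 0.7133 km/s.
Transfer-orbit speed at r₂: v_a = √[μ(2/r₂ − 1/a_t)] = 0.3419 km/s.
Second burn Δv₂ = |v₂ − v_a| = 0.3714 km/s.
Δv = Δv₁ + Δv₂ = 0.6543 + 0.3714 = 1.026 km/s.

Δv = 1026 m/s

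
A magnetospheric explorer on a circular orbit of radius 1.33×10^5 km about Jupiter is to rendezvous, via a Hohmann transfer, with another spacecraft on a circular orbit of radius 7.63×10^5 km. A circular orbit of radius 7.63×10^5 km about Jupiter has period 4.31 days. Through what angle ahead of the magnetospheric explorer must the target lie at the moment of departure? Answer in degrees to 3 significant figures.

From Kepler's third law T² = 4π²r³/μ at r = 7.63×10^5 km, T = 4.31 days = 4.31 × 86400 s = 3.72384×10^5 s: μ = 4π²r³/T² = 1.26459×10^8 km³/s².
Transfer-ellipse semi-major axis a_t = (r₁ + r₂)/2 = (1.330×10^5 + 7.630×10^5)/2 = 4.480×10^5 km.
Transfer time t = π√(a_t³/μ) = 83770.52 s.
Target angular speed ω₂ = √(μ/r₂³) = 1.687287×10^-5 rad/s.
Angle swept by the target during transfer: ω₂·t = 1.4134 rad = 80.98°.
The magnetospheric explorer traverses 180° on the transfer ellipse, so the target must lead by 180° − 80.98° = 99.0°.

φ = 99.0°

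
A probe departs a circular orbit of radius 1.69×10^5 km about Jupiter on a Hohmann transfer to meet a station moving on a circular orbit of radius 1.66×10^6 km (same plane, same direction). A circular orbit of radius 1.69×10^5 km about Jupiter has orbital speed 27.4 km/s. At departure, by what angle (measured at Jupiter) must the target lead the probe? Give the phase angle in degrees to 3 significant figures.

φ = 106°

From the circular-orbit relation v² = μ/r at r = 1.69×10^5 km: μ = v²r = (27.4)² × 1.69×10^5 = 1.26878×10^8 km³/s².
The Hohmann ellipse has a_t = (r₁ + r₂)/2 = 9.145×10^5 km.
The half-period of the transfer ellipse is t = π√(a_t³/μ) = 2.439×10^5 s.
Target angular speed ω₂ = √(μ/r₂³) = 5.267×10^-6 rad/s.
Angle swept by the target during transfer: ω₂·t = 1.2846 rad = 73.60°.
The probe traverses 180° on the transfer ellipse, so the target must lead by 180° − 73.60° = 106°.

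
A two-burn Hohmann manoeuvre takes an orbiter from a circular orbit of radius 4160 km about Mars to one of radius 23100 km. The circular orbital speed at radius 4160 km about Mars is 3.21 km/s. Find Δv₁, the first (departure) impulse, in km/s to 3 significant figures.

From the circular-orbit relation v² = μ/r at r = 4160 km: μ = v²r = (3.21)² × 4160 = 42865.1 km³/s².
The Hohmann ellipse has a_t = (r₁ + r₂)/2 = 13630 km.
Circular speed at r = 4160 km: v_c = √(μ/r) = 3.2100 km/s.
Vis-viva on the transfer ellipse at r = 4160 km gives v_t = √[μ(2/r − 1/a_t)] = 4.1789 km/s.
Δv₁ = |v_t − v_c| = |4.1789 − 3.2100| = 0.9689 km/s.

Δv₁ = 0.969 km/s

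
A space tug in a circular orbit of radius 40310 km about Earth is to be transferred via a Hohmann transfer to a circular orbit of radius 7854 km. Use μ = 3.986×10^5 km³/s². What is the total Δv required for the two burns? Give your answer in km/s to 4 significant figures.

Semi-major axis of the transfer orbit: a_t = (40310 + 7854)/2 = 24082 km.
Circular speed at r₁: v₁ = √(μ/r₁) = √(3.986×10^5/40310) = 3.145 km/s.
Transfer-orbit speed at r₁ (vis-viva): v_a = √[μ(2/r₁ − 1/a_t)] = 1.796 km/s.
First burn Δv₁ = |v_a − v₁| = 1.349 km/s.
At r₂, v₂ = √(μ/r₂) = 7.124 km/s.
Transfer-orbit speed at r₂: v_p = √[μ(2/r₂ − 1/a_t)] = 9.217 km/s.
Second burn Δv₂ = |v₂ − v_p| = 2.093 km/s.
Total Δv = Δv₁ + Δv₂ = 3.442 km/s.

Δv = 3.442 km/s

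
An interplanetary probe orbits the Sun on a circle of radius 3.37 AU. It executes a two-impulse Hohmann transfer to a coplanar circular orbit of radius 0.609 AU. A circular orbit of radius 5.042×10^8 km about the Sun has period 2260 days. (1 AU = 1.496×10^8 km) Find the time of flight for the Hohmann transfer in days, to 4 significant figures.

From Kepler's third law T² = 4π²r³/μ at r = 5.042×10^8 km, T = 2260 days = 2260 × 86400 s = 1.95264×10^8 s: μ = 4π²r³/T² = 1.32716×10^11 km³/s².
In km: r₁ = 3.37 × 1.496×10^8 = 5.04152×10^8 km; r₂ = 0.609 × 1.496×10^8 = 9.11064×10^7 km.
The Hohmann ellipse has a_t = (r₁ + r₂)/2 = 2.976292×10^8 km.
By Kepler's third law the transfer-orbit period is T = 2π√(a_t³/μ), so t = T/2 = 4.428×10^7 s.
Converting: 4.428×10^7 s ÷ 86400 s/day = 512.5 days.

t = 512.5 days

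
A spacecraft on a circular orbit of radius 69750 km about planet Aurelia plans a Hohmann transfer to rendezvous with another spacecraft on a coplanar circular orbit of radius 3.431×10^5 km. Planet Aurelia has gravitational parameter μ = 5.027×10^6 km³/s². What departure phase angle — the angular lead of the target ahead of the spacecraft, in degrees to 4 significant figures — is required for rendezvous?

Semi-major axis of the transfer orbit: a_t = (69750 + 3.431×10^5)/2 = 2.06425×10^5 km.
The half-period of the transfer ellipse is t = π√(a_t³/μ) = 1.314×10^5 s.
The target's mean motion on its circular orbit is ω₂ = √(μ/r₂³) = 1.116×10^-5 rad/s.
Angle swept by the target during transfer: ω₂·t = 1.466 rad = 84.00°.
Arrival is 180° from departure on the ellipse, so φ = 180° − 84.00° = 96.00°.

φ = 96.00°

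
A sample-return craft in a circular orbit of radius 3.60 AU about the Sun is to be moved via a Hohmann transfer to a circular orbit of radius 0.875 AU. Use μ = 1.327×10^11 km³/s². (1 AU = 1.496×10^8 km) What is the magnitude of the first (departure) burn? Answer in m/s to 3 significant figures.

Δv₁ = 5880 m/s

In km: r₁ = 3.60 × 1.496×10^8 = 5.3856×10^8 km; r₂ = 0.875 × 1.496×10^8 = 1.309×10^8 km.
Semi-major axis of the transfer orbit: a_t = (5.3856×10^8 + 1.309×10^8)/2 = 3.3473×10^8 km.
On the circular orbit at r = 5.3856×10^8 km, v_c = √(μ/r) = 15.697 km/s.
Vis-viva on the transfer ellipse at r = 5.3856×10^8 km gives v_t = √[μ(2/r − 1/a_t)] = 9.8161 km/s.
Δv₁ = |v_t − v_c| = |9.8161 − 15.697| = 5.881 km/s.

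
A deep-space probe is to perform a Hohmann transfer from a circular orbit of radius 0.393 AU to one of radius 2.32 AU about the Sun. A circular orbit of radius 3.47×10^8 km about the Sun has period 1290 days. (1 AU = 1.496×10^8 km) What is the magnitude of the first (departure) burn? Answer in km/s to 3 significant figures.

Δv₁ = 14.6 km/s

From Kepler's third law T² = 4π²r³/μ at r = 3.47×10^8 km, T = 1290 days = 1290 × 86400 s = 1.11456×10^8 s: μ = 4π²r³/T² = 1.32783×10^11 km³/s².
In km: r₁ = 0.393 × 1.496×10^8 = 5.87928×10^7 km; r₂ = 2.32 × 1.496×10^8 = 3.47072×10^8 km.
The Hohmann ellipse has a_t = (r₁ + r₂)/2 = 2.029324×10^8 km.
Circular speed at r = 5.87928×10^7 km: v_c = √(μ/r) = 47.52 km/s.
Vis-viva on the transfer ellipse at r = 5.87928×10^7 km gives v_t = √[μ(2/r − 1/a_t)] = 62.15 km/s.
Δv₁ = |v_t − v_c| = |62.15 − 47.52| = 14.63 km/s.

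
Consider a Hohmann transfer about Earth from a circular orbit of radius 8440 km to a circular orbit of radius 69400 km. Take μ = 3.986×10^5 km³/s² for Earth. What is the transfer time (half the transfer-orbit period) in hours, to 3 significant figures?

Transfer-ellipse semi-major axis a_t = (r₁ + r₂)/2 = (8440 + 69400)/2 = 38920 km.
Half the transfer-orbit period gives t = π√(a_t³/μ) = 38210 s.
Converting: 38210 s ÷ 3600 s/hour = 10.6 hours.

t = 10.6 hours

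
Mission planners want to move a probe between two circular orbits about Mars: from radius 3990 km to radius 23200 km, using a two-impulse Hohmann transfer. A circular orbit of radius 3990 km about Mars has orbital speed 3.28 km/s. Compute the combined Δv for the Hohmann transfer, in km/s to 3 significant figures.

From the circular-orbit relation v² = μ/r at r = 3990 km: μ = v²r = (3.28)² × 3990 = 42926.0 km³/s².
Transfer-ellipse semi-major axis a_t = (r₁ + r₂)/2 = (3990 + 23200)/2 = 13595 km.
Circular speed at r₁: v₁ = √(μ/r₁) = √(42926.0/3990) = 3.280 km/s.
On the transfer ellipse at r₁, vis-viva equation gives v_p = √[μ(2/r₁ − 1/a_t)] = 4.285 km/s.
First burn Δv₁ = |v_p − v₁| = 1.005 km/s.
Circular speed at r₂: v₂ = √(μ/r₂) = 1.3602 km/s.
Transfer-orbit speed at r₂: v_a = √[μ(2/r₂ − 1/a_t)] = 0.73691 km/s.
Second burn Δv₂ = |v₂ − v_a| = 0.6233 km/s.
Total Δv = Δv₁ + Δv₂ = 1.628 km/s.

Δv = 1.63 km/s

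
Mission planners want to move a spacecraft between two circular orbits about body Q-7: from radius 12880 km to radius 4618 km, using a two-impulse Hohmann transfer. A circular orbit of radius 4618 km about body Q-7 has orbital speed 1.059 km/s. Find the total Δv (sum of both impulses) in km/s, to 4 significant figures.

Δv = 0.3993 km/s

From the circular-orbit relation v² = μ/r at r = 4618 km: μ = v²r = (1.059)² × 4618 = 5179.00 km³/s².
The Hohmann ellipse has a_t = (r₁ + r₂)/2 = 8749 km.
At r₁ the circular-orbit speed is v₁ = √(μ/r₁) = 0.6341 km/s.
Transfer-orbit speed at r₁ (vis-viva): v_a = √[μ(2/r₁ − 1/a_t)] = 0.4607 km/s.
First burn Δv₁ = |v_a − v₁| = 0.1734 km/s.
Circular speed at r₂: v₂ = √(μ/r₂) = 1.0590 km/s.
Transfer-orbit speed at r₂: v_p = √[μ(2/r₂ − 1/a_t)] = 1.2849 km/s.
Second burn Δv₂ = |v₂ − v_p| = 0.2259 km/s.
Total Δv = Δv₁ + Δv₂ = 0.3993 km/s.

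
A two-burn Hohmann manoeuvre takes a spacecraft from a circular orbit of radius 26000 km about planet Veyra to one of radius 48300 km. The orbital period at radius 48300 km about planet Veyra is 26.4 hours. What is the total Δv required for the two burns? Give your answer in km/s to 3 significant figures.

From Kepler's third law T² = 4π²r³/μ at r = 48300 km, T = 26.4 hours = 26.4 × 3600 s = 95040 s: μ = 4π²r³/T² = 4.92480×10^5 km³/s².
Transfer-ellipse semi-major axis a_t = (r₁ + r₂)/2 = (26000 + 48300)/2 = 37150 km.
Circular speed at r₁: v₁ = √(μ/r₁) = √(4.92480×10^5/26000) = 4.3522 km/s.
On the transfer ellipse at r₁, vis-viva gives v_p = √[μ(2/r₁ − 1/a_t)] = 4.9625 km/s.
First burn Δv₁ = |v_p − v₁| = 0.6103 km/s.
At r₂, v₂ = √(μ/r₂) = 3.19316 km/s.
Transfer-orbit speed at r₂: v_a = √[μ(2/r₂ − 1/a_t)] = 2.67133 km/s.
Second burn Δv₂ = |v₂ − v_a| = 0.5218 km/s.
Total Δv = Δv₁ + Δv₂ = 1.132 km/s.

Δv = 1.13 km/s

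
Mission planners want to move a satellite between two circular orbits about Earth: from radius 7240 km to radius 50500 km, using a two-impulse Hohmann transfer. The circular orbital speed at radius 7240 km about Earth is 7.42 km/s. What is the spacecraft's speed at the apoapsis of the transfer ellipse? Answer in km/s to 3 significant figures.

v = 1.41 km/s

From the circular-orbit relation v² = μ/r at r = 7240 km: μ = v²r = (7.42)² × 7240 = 3.98608×10^5 km³/s².
Semi-major axis of the transfer orbit: a_t = (7240 + 50500)/2 = 28870 km.
At apoapsis, r = 50500 km.
Vis-viva: v = √[μ(2/r − 1/a_t)] = √[3.98608×10^5 × (2/50500 − 1/28870)] = 1.407 km/s.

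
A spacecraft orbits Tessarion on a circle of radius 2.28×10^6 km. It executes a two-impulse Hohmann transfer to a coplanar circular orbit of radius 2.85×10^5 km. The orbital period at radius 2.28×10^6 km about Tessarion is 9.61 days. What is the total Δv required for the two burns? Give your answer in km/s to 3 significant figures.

From Kepler's third law T² = 4π²r³/μ at r = 2.28×10^6 km, T = 9.61 days = 9.61 × 86400 s = 8.30304×10^5 s: μ = 4π²r³/T² = 6.78719×10^8 km³/s².
Transfer-ellipse semi-major axis a_t = (r₁ + r₂)/2 = (2.280×10^6 + 2.850×10^5)/2 = 1.2825×10^6 km.
At r₁ the circular-orbit speed is v₁ = √(μ/r₁) = 17.2535 km/s.
On the transfer ellipse at r₁, vis-viva gives v_a = √[μ(2/r₁ − 1/a_t)] = 8.13338 km/s.
First burn Δv₁ = |v_a − v₁| = 9.120 km/s.
At r₂, v₂ = √(μ/r₂) = 48.80 km/s.
Transfer-orbit speed at r₂: v_p = √[μ(2/r₂ − 1/a_t)] = 65.07 km/s.
Second burn Δv₂ = |v₂ − v_p| = 16.27 km/s.
Total Δv = Δv₁ + Δv₂ = 25.39 km/s.

Δv = 25.4 km/s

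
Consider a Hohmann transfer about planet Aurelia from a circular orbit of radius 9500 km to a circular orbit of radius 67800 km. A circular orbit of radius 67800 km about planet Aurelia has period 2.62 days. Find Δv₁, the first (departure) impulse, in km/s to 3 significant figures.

Δv₁ = 1.63 km/s

From Kepler's third law T² = 4π²r³/μ at r = 67800 km, T = 2.62 days = 2.62 × 86400 s = 2.26368×10^5 s: μ = 4π²r³/T² = 2.40115×10^5 km³/s².
Semi-major axis of the transfer orbit: a_t = (9500 + 67800)/2 = 38650 km.
On the circular orbit at r = 9500 km, v_c = √(μ/r) = 5.0274 km/s.
Vis-viva on the transfer ellipse at r = 9500 km gives v_t = √[μ(2/r − 1/a_t)] = 6.6587 km/s.
Δv₁ = |v_t − v_c| = |6.6587 − 5.0274| = 1.631 km/s.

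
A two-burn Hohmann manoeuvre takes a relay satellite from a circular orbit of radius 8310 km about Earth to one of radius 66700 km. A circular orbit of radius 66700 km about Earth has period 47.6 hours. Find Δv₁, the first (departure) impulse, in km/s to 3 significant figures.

From Kepler's third law T² = 4π²r³/μ at r = 66700 km, T = 47.6 hours = 47.6 × 3600 s = 1.7136×10^5 s: μ = 4π²r³/T² = 3.98950×10^5 km³/s².
The Hohmann ellipse has a_t = (r₁ + r₂)/2 = 37505 km.
On the circular orbit at r = 8310 km, v_c = √(μ/r) = 6.929 km/s.
Vis-viva on the transfer ellipse at r = 8310 km gives v_t = √[μ(2/r − 1/a_t)] = 9.240 km/s.
Δv₁ = |v_t − v_c| = |9.240 − 6.929| = 2.311 km/s.

Δv₁ = 2.31 km/s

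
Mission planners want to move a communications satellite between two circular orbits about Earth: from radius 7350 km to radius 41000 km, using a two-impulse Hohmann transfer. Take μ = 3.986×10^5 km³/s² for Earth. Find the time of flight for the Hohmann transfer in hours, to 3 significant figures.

Semi-major axis of the transfer orbit: a_t = (7350 + 41000)/2 = 24175 km.
Transfer time t = π√(a_t³/μ) = π√((24175)³ / 3.986×10^5) = 18704 s.
Converting: 18704 s ÷ 3600 s/hour = 5.20 hours.

t = 5.20 hours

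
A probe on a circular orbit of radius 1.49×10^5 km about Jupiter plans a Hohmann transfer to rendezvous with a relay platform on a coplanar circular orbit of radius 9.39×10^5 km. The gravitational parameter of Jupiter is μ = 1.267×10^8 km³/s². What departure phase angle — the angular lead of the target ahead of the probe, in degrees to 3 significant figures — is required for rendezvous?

The Hohmann ellipse has a_t = (r₁ + r₂)/2 = 5.440×10^5 km.
Transfer time t = π√(a_t³/μ) = 1.11985×10^5 s.
The target's mean motion on its circular orbit is ω₂ = √(μ/r₂³) = 1.23706×10^-5 rad/s.
Angle swept by the target during transfer: ω₂·t = 1.3853 rad = 79.37°.
Arrival is 180° from departure on the ellipse, so φ = 180° − 79.37° = 101°.

φ = 101°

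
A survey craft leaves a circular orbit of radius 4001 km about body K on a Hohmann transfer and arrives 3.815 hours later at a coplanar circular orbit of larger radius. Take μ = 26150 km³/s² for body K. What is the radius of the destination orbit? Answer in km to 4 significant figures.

Transfer time t = 3.815 hours = 13734 s, and t = π√(a_t³/μ).
So a_t = (μ t²/π²)^(1/3) = (26150 × (13734)² / π²)^(1/3) = 7935.8 km.
Since a_t = (r₁ + r₂)/2, r₂ = 2a_t − r₁ = 2×7935.8 − 4001 = 11870.6 km.

r₂ = 11870 km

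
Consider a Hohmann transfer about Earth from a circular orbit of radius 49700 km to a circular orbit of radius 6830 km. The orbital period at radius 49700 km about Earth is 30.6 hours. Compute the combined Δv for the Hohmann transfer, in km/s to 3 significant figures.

Δv = 3.93 km/s

From Kepler's third law T² = 4π²r³/μ at r = 49700 km, T = 30.6 hours = 30.6 × 3600 s = 1.1016×10^5 s: μ = 4π²r³/T² = 3.99375×10^5 km³/s².
Transfer-ellipse semi-major axis a_t = (r₁ + r₂)/2 = (49700 + 6830)/2 = 28265 km.
At r₁ the circular-orbit speed is v₁ = √(μ/r₁) = 2.8347 km/s.
Transfer-orbit speed at r₁ (vis-viva): v_a = √[μ(2/r₁ − 1/a_t)] = 1.3935 km/s.
First burn Δv₁ = |v_a − v₁| = 1.441 km/s.
At r₂, v₂ = √(μ/r₂) = 7.647 km/s.
Transfer-orbit speed at r₂: v_p = √[μ(2/r₂ − 1/a_t)] = 10.14 km/s.
Second burn Δv₂ = |v₂ − v_p| = 2.493 km/s.
Total Δv = Δv₁ + Δv₂ = 3.934 km/s.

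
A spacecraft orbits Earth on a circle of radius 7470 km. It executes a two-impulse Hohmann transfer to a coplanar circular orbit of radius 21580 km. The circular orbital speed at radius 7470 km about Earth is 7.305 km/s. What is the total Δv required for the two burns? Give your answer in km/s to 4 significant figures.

Δv = 2.815 km/s

From the circular-orbit relation v² = μ/r at r = 7470 km: μ = v²r = (7.305)² × 7470 = 3.98622×10^5 km³/s².
The Hohmann ellipse has a_t = (r₁ + r₂)/2 = 14525 km.
Circular speed at r₁: v₁ = √(μ/r₁) = √(3.98622×10^5/7470) = 7.305 km/s.
On the transfer ellipse at r₁, v² = μ(2/r − 1/a) gives v_p = √[μ(2/r₁ − 1/a_t)] = 8.904 km/s.
First burn Δv₁ = |v_p − v₁| = 1.599 km/s.
Circular speed at r₂: v₂ = √(μ/r₂) = 4.298 km/s.
Transfer-orbit speed at r₂: v_a = √[μ(2/r₂ − 1/a_t)] = 3.082 km/s.
Second burn Δv₂ = |v₂ − v_a| = 1.216 km/s.
Δv = Δv₁ + Δv₂ = 1.599 + 1.216 = 2.815 km/s.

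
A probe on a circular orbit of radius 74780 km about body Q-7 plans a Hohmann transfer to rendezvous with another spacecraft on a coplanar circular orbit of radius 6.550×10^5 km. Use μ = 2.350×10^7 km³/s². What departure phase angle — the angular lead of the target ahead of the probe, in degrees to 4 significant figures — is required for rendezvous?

φ = 105.2°

Semi-major axis of the transfer orbit: a_t = (74780 + 6.550×10^5)/2 = 3.6489×10^5 km.
The half-period of the transfer ellipse is t = π√(a_t³/μ) = 1.42843×10^5 s.
Target angular speed ω₂ = √(μ/r₂³) = 9.14475×10^-6 rad/s.
Angle swept by the target during transfer: ω₂·t = 1.30626 rad = 74.84°.
Arrival is 180° from departure on the ellipse, so φ = 180° − 74.84° = 105.2°.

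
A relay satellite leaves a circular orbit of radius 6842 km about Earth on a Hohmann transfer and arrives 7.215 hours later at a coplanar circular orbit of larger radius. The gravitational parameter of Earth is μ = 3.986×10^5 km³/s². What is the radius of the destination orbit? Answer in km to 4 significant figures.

Transfer time t = 7.215 hours = 25974 s, and t = π√(a_t³/μ).
So a_t = (μ t²/π²)^(1/3) = (3.986×10^5 × (25974)² / π²)^(1/3) = 30091 km.
Since a_t = (r₁ + r₂)/2, r₂ = 2a_t − r₁ = 2×30091 − 6842 = 53340 km.

r₂ = 53340 km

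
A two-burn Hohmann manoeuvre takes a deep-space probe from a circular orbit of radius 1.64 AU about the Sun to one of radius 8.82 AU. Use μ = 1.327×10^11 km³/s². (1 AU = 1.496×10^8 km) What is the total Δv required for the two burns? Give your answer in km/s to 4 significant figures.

Δv = 11.36 km/s

In km: r₁ = 1.64 × 1.496×10^8 = 2.45344×10^8 km; r₂ = 8.82 × 1.496×10^8 = 1.319472×10^9 km.
Transfer-ellipse semi-major axis a_t = (r₁ + r₂)/2 = (2.45344×10^8 + 1.319472×10^9)/2 = 7.82408×10^8 km.
Circular speed at r₁: v₁ = √(μ/r₁) = √(1.327×10^11/2.45344×10^8) = 23.257 km/s.
On the transfer ellipse at r₁, vis-viva equation gives v_p = √[μ(2/r₁ − 1/a_t)] = 30.202 km/s.
First burn Δv₁ = |v_p − v₁| = 6.945 km/s.
At r₂, v₂ = √(μ/r₂) = 10.0285 km/s.
Transfer-orbit speed at r₂: v_a = √[μ(2/r₂ − 1/a_t)] = 5.61573 km/s.
Second burn Δv₂ = |v₂ − v_a| = 4.413 km/s.
Δv = Δv₁ + Δv₂ = 6.945 + 4.413 = 11.36 km/s.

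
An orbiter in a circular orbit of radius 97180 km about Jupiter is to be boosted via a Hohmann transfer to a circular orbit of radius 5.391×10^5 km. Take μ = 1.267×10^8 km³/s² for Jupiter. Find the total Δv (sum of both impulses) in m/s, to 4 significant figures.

The Hohmann ellipse has a_t = (r₁ + r₂)/2 = 3.1814×10^5 km.
Circular speed at r₁: v₁ = √(μ/r₁) = √(1.267×10^8/97180) = 36.108 km/s.
On the transfer ellipse at r₁, v² = μ(2/r − 1/a) gives v_p = √[μ(2/r₁ − 1/a_t)] = 47.003 km/s.
First burn Δv₁ = |v_p − v₁| = 10.895 km/s.
At r₂, v₂ = √(μ/r₂) = 15.3304 km/s.
Transfer-orbit speed at r₂: v_a = √[μ(2/r₂ − 1/a_t)] = 8.47292 km/s.
Second burn Δv₂ = |v₂ − v_a| = 6.8575 km/s.
Total Δv = Δv₁ + Δv₂ = 17.75 km/s.

Δv = 17750 m/s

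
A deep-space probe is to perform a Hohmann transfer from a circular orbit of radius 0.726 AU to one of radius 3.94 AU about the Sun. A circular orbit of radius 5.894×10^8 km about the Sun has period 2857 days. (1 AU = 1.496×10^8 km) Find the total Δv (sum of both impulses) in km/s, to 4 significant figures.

From Kepler's third law T² = 4π²r³/μ at r = 5.894×10^8 km, T = 2857 days = 2857 × 86400 s = 2.468448×10^8 s: μ = 4π²r³/T² = 1.32661×10^11 km³/s².
In km: r₁ = 0.726 × 1.496×10^8 = 1.086096×10^8 km; r₂ = 3.94 × 1.496×10^8 = 5.89424×10^8 km.
The Hohmann ellipse has a_t = (r₁ + r₂)/2 = 3.490168×10^8 km.
Circular speed at r₁: v₁ = √(μ/r₁) = √(1.32661×10^11/1.086096×10^8) = 34.95 km/s.
Transfer-orbit speed at r₁ (vis-viva): v_p = √[μ(2/r₁ − 1/a_t)] = 45.42 km/s.
First burn Δv₁ = |v_p − v₁| = 10.47 km/s.
Circular speed at r₂: v₂ = √(μ/r₂) = 15.002 km/s.
Transfer-orbit speed at r₂: v_a = √[μ(2/r₂ − 1/a_t)] = 8.3689 km/s.
Second burn Δv₂ = |v₂ − v_a| = 6.633 km/s.
Δv = Δv₁ + Δv₂ = 10.47 + 6.633 = 17.10 km/s.

Δv = 17.10 km/s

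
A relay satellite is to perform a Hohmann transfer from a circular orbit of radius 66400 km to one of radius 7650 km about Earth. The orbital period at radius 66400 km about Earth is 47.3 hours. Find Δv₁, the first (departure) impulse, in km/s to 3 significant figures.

From Kepler's third law T² = 4π²r³/μ at r = 66400 km, T = 47.3 hours = 47.3 × 3600 s = 1.7028×10^5 s: μ = 4π²r³/T² = 3.98599×10^5 km³/s².
The Hohmann ellipse has a_t = (r₁ + r₂)/2 = 37025 km.
On the circular orbit at r = 66400 km, v_c = √(μ/r) = 2.450 km/s.
Vis-viva on the transfer ellipse at r = 66400 km gives v_t = √[μ(2/r − 1/a_t)] = 1.114 km/s.
Δv₁ = |v_t − v_c| = |1.114 − 2.450| = 1.336 km/s.

Δv₁ = 1.34 km/s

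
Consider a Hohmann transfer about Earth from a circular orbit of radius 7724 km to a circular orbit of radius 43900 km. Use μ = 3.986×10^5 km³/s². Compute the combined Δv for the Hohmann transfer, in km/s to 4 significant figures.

Semi-major axis of the transfer orbit: a_t = (7724 + 43900)/2 = 25812 km.
Circular speed at r₁: v₁ = √(μ/r₁) = √(3.986×10^5/7724) = 7.1837 km/s.
On the transfer ellipse at r₁, vis-viva gives v_p = √[μ(2/r₁ − 1/a_t)] = 9.3685 km/s.
First burn Δv₁ = |v_p − v₁| = 2.185 km/s.
At r₂, v₂ = √(μ/r₂) = 3.013 km/s.
Transfer-orbit speed at r₂: v_a = √[μ(2/r₂ − 1/a_t)] = 1.648 km/s.
Second burn Δv₂ = |v₂ − v_a| = 1.365 km/s.
Total Δv = Δv₁ + Δv₂ = 3.550 km/s.

Δv = 3.550 km/s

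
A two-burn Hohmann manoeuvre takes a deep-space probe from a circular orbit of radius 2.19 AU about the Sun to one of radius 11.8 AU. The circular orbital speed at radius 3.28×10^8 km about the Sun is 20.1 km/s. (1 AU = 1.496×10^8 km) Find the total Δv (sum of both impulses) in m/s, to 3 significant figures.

From the circular-orbit relation v² = μ/r at r = 3.28×10^8 km: μ = v²r = (20.1)² × 3.28×10^8 = 1.32515×10^11 km³/s².
In km: r₁ = 2.19 × 1.496×10^8 = 3.27624×10^8 km; r₂ = 11.8 × 1.496×10^8 = 1.76528×10^9 km.
Semi-major axis of the transfer orbit: a_t = (3.27624×10^8 + 1.76528×10^9)/2 = 1.046452×10^9 km.
At r₁ the circular-orbit speed is v₁ = √(μ/r₁) = 20.11 km/s.
Transfer-orbit speed at r₁ (vis-viva): v_p = √[μ(2/r₁ − 1/a_t)] = 26.12 km/s.
First burn Δv₁ = |v_p − v₁| = 6.010 km/s.
At r₂, v₂ = √(μ/r₂) = 8.664 km/s.
Transfer-orbit speed at r₂: v_a = √[μ(2/r₂ − 1/a_t)] = 4.848 km/s.
Second burn Δv₂ = |v₂ − v_a| = 3.816 km/s.
Δv = Δv₁ + Δv₂ = 6.010 + 3.816 = 9.826 km/s.

Δv = 9830 m/s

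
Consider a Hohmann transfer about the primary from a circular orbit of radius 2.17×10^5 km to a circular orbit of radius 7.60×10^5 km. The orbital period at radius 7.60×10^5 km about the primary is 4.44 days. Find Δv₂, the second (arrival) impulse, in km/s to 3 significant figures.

From Kepler's third law T² = 4π²r³/μ at r = 7.60×10^5 km, T = 4.44 days = 4.44 × 86400 s = 3.83616×10^5 s: μ = 4π²r³/T² = 1.17763×10^8 km³/s².
Semi-major axis of the transfer orbit: a_t = (2.170×10^5 + 7.600×10^5)/2 = 4.885×10^5 km.
On the circular orbit at r = 7.600×10^5 km, v_c = √(μ/r) = 12.4479 km/s.
Transfer-orbit speed at the same r (vis-viva, a = a_t): v_t = √[μ(2/r − 1/a_t)] = 8.29649 km/s.
Δv₂ = |v_t − v_c| = |8.29649 − 12.4479| = 4.151 km/s.

Δv₂ = 4.15 km/s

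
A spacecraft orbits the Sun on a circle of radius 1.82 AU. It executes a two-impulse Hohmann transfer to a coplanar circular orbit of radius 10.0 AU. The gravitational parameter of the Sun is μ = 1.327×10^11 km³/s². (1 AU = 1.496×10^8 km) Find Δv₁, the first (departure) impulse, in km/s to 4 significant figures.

In km: r₁ = 1.82 × 1.496×10^8 = 2.72272×10^8 km; r₂ = 10.0 × 1.496×10^8 = 1.496×10^9 km.
Semi-major axis of the transfer orbit: a_t = (2.72272×10^8 + 1.496×10^9)/2 = 8.84136×10^8 km.
Circular speed at r = 2.72272×10^8 km: v_c = √(μ/r) = 22.08 km/s.
Vis-viva on the transfer ellipse at r = 2.72272×10^8 km gives v_t = √[μ(2/r − 1/a_t)] = 28.72 km/s.
Δv₁ = |v_t − v_c| = |28.72 − 22.08| = 6.640 km/s.

Δv₁ = 6.640 km/s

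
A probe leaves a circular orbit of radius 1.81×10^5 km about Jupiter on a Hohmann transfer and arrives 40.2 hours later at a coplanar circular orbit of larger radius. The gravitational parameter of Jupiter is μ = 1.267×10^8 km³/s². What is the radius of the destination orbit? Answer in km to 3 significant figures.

Transfer time t = 40.2 hours = 1.4472×10^5 s, and t = π√(a_t³/μ).
So a_t = (μ t²/π²)^(1/3) = (1.267×10^8 × (1.4472×10^5)² / π²)^(1/3) = 6.4542×10^5 km.
Since a_t = (r₁ + r₂)/2, r₂ = 2a_t − r₁ = 2×6.4542×10^5 − 1.810×10^5 = 1.10984×10^6 km.

r₂ = 1.11×10^6 km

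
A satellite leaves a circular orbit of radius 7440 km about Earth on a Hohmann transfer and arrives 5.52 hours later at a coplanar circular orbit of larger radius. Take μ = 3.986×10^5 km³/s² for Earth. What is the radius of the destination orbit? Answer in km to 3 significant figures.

r₂ = 42900 km

Transfer time t = 5.52 hours = 19872 s, and t = π√(a_t³/μ).
So a_t = (μ t²/π²)^(1/3) = (3.986×10^5 × (19872)² / π²)^(1/3) = 25171 km.
Since a_t = (r₁ + r₂)/2, r₂ = 2a_t − r₁ = 2×25171 − 7440 = 42902 km.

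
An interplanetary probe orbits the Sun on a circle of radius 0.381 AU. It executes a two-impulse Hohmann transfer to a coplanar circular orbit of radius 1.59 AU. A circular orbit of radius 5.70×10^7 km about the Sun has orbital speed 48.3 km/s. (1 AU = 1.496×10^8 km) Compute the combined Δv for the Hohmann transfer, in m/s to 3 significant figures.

Δv = 22000 m/s

From the circular-orbit relation v² = μ/r at r = 5.70×10^7 km: μ = v²r = (48.3)² × 5.70×10^7 = 1.32975×10^11 km³/s².
In km: r₁ = 0.381 × 1.496×10^8 = 5.69976×10^7 km; r₂ = 1.59 × 1.496×10^8 = 2.37864×10^8 km.
Transfer-ellipse semi-major axis a_t = (r₁ + r₂)/2 = (5.69976×10^7 + 2.37864×10^8)/2 = 1.474308×10^8 km.
At r₁ the circular-orbit speed is v₁ = √(μ/r₁) = 48.30 km/s.
Transfer-orbit speed at r₁ (vis-viva): v_p = √[μ(2/r₁ − 1/a_t)] = 61.35 km/s.
First burn Δv₁ = |v_p − v₁| = 13.05 km/s.
Circular speed at r₂: v₂ = √(μ/r₂) = 23.644 km/s.
Transfer-orbit speed at r₂: v_a = √[μ(2/r₂ − 1/a_t)] = 14.701 km/s.
Second burn Δv₂ = |v₂ − v_a| = 8.943 km/s.
Total Δv = Δv₁ + Δv₂ = 21.99 km/s.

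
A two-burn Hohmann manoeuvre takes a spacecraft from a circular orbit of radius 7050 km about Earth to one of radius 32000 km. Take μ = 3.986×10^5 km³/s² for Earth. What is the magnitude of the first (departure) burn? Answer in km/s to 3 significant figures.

Semi-major axis of the transfer orbit: a_t = (7050 + 32000)/2 = 19525 km.
Circular speed at r = 7050 km: v_c = √(μ/r) = 7.519 km/s.
Transfer-orbit speed at the same r (vis-viva, a = a_t): v_t = √[μ(2/r − 1/a_t)] = 9.626 km/s.
Δv₁ = |v_t − v_c| = |9.626 − 7.519| = 2.107 km/s.

Δv₁ = 2.11 km/s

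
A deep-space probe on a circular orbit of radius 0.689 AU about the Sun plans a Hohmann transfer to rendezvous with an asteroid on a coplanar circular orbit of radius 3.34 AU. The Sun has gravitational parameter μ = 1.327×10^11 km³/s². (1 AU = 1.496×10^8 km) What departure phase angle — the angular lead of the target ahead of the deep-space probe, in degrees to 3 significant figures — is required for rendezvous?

In km: r₁ = 0.689 × 1.496×10^8 = 1.030744×10^8 km; r₂ = 3.34 × 1.496×10^8 = 4.99664×10^8 km.
The Hohmann ellipse has a_t = (r₁ + r₂)/2 = 3.013692×10^8 km.
Transfer time t = π√(a_t³/μ) = 4.51193×10^7 s.
Target angular speed ω₂ = √(μ/r₂³) = 3.26151×10^-8 rad/s.
Angle swept by the target during transfer: ω₂·t = 1.47157 rad = 84.31°.
Arrival is 180° from departure on the ellipse, so φ = 180° − 84.31° = 95.7°.

φ = 95.7°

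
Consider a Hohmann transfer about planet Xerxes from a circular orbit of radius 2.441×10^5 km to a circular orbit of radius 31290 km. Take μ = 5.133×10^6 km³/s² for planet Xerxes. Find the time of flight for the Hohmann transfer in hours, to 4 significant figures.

The Hohmann ellipse has a_t = (r₁ + r₂)/2 = 1.37695×10^5 km.
Half the transfer-orbit period gives t = π√(a_t³/μ) = 70850 s.
Converting: 70850 s ÷ 3600 s/hour = 19.68 hours.

t = 19.68 hours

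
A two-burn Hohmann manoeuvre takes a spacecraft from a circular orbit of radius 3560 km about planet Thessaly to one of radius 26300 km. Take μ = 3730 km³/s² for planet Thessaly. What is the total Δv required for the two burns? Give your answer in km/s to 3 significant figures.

Δv = 0.528 km/s

The Hohmann ellipse has a_t = (r₁ + r₂)/2 = 14930 km.
Circular speed at r₁: v₁ = √(μ/r₁) = √(3730/3560) = 1.024 km/s.
Transfer-orbit speed at r₁ (v² = μ(2/r − 1/a)): v_p = √[μ(2/r₁ − 1/a_t)] = 1.359 km/s.
First burn Δv₁ = |v_p − v₁| = 0.3350 km/s.
At r₂, v₂ = √(μ/r₂) = 0.3766 km/s.
Transfer-orbit speed at r₂: v_a = √[μ(2/r₂ − 1/a_t)] = 0.1839 km/s.
Second burn Δv₂ = |v₂ − v_a| = 0.1927 km/s.
Δv = Δv₁ + Δv₂ = 0.3350 + 0.1927 = 0.5277 km/s.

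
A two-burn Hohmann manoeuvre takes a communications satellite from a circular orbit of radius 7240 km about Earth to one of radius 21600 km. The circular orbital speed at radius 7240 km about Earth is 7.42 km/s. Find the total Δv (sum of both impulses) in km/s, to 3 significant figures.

From the circular-orbit relation v² = μ/r at r = 7240 km: μ = v²r = (7.42)² × 7240 = 3.98608×10^5 km³/s².
Semi-major axis of the transfer orbit: a_t = (7240 + 21600)/2 = 14420 km.
At r₁ the circular-orbit speed is v₁ = √(μ/r₁) = 7.420 km/s.
On the transfer ellipse at r₁, v² = μ(2/r − 1/a) gives v_p = √[μ(2/r₁ − 1/a_t)] = 9.081 km/s.
First burn Δv₁ = |v_p − v₁| = 1.661 km/s.
At r₂, v₂ = √(μ/r₂) = 4.296 km/s.
Transfer-orbit speed at r₂: v_a = √[μ(2/r₂ − 1/a_t)] = 3.044 km/s.
Second burn Δv₂ = |v₂ − v_a| = 1.252 km/s.
Δv = Δv₁ + Δv₂ = 1.661 + 1.252 = 2.913 km/s.

Δv = 2.91 km/s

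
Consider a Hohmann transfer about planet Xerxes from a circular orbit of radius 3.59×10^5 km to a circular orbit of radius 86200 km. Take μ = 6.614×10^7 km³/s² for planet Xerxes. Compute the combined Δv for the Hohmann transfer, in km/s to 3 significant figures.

Semi-major axis of the transfer orbit: a_t = (3.590×10^5 + 86200)/2 = 2.226×10^5 km.
At r₁ the circular-orbit speed is v₁ = √(μ/r₁) = 13.5733 km/s.
Transfer-orbit speed at r₁ (v² = μ(2/r − 1/a)): v_a = √[μ(2/r₁ − 1/a_t)] = 8.44648 km/s.
First burn Δv₁ = |v_a − v₁| = 5.127 km/s.
At r₂, v₂ = √(μ/r₂) = 27.700 km/s.
Transfer-orbit speed at r₂: v_p = √[μ(2/r₂ − 1/a_t)] = 35.177 km/s.
Second burn Δv₂ = |v₂ − v_p| = 7.477 km/s.
Δv = Δv₁ + Δv₂ = 5.127 + 7.477 = 12.60 km/s.

Δv = 12.6 km/s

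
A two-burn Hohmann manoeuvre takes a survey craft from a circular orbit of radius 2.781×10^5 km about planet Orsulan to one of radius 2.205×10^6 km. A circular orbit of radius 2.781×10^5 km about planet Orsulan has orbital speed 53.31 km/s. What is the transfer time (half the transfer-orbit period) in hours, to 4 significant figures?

t = 42.94 hours

From the circular-orbit relation v² = μ/r at r = 2.781×10^5 km: μ = v²r = (53.31)² × 2.781×10^5 = 7.90348×10^8 km³/s².
Transfer-ellipse semi-major axis a_t = (r₁ + r₂)/2 = (2.781×10^5 + 2.205×10^6)/2 = 1.24155×10^6 km.
Half the transfer-orbit period gives t = π√(a_t³/μ) = 1.546×10^5 s.
Converting: 1.546×10^5 s ÷ 3600 s/hour = 42.94 hours.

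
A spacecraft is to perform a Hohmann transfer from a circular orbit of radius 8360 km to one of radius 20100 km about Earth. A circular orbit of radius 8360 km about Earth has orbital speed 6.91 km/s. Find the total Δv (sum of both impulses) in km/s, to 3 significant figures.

Δv = 2.34 km/s

From the circular-orbit relation v² = μ/r at r = 8360 km: μ = v²r = (6.91)² × 8360 = 3.99174×10^5 km³/s².
Transfer-ellipse semi-major axis a_t = (r₁ + r₂)/2 = (8360 + 20100)/2 = 14230 km.
At r₁ the circular-orbit speed is v₁ = √(μ/r₁) = 6.910 km/s.
Transfer-orbit speed at r₁ (vis-viva): v_p = √[μ(2/r₁ − 1/a_t)] = 8.212 km/s.
First burn Δv₁ = |v_p − v₁| = 1.302 km/s.
Circular speed at r₂: v₂ = √(μ/r₂) = 4.4564 km/s.
Transfer-orbit speed at r₂: v_a = √[μ(2/r₂ − 1/a_t)] = 3.4157 km/s.
Second burn Δv₂ = |v₂ − v_a| = 1.041 km/s.
Δv = Δv₁ + Δv₂ = 1.302 + 1.041 = 2.343 km/s.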